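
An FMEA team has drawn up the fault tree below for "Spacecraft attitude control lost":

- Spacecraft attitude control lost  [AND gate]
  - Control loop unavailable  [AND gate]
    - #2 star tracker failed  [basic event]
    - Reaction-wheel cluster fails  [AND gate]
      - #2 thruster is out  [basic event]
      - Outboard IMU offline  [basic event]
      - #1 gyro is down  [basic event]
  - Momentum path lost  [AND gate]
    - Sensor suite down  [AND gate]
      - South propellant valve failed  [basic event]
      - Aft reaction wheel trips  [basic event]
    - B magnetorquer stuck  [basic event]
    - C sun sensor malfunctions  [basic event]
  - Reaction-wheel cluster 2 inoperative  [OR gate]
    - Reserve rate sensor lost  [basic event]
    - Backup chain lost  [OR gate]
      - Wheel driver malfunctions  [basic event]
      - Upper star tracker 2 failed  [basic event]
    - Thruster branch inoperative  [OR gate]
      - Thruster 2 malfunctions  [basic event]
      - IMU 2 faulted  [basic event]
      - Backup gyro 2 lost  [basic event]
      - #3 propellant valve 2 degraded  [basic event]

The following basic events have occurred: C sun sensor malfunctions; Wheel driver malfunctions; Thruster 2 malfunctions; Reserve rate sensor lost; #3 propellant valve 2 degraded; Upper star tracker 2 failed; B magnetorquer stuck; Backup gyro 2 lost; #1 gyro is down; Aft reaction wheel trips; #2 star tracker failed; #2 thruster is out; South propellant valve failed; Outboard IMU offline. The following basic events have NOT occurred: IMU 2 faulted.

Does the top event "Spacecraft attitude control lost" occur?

Reaction-wheel cluster fails [AND]: #2 thruster is out=occurs, Outboard IMU offline=occurs, #1 gyro is down=occurs → all inputs occur → occurs.
Control loop unavailable [AND]: #2 star tracker failed=occurs, Reaction-wheel cluster fails=occurs → all inputs occur → occurs.
Sensor suite down [AND]: South propellant valve failed=occurs, Aft reaction wheel trips=occurs → all inputs occur → occurs.
Momentum path lost [AND]: Sensor suite down=occurs, B magnetorquer stuck=occurs, C sun sensor malfunctions=occurs → all inputs occur → occurs.
Backup chain lost [OR]: Wheel driver malfunctions=occurs, Upper star tracker 2 failed=occurs → at least one input occurs → occurs.
Thruster branch inoperative [OR]: Thruster 2 malfunctions=occurs, IMU 2 faulted=not, Backup gyro 2 lost=occurs, #3 propellant valve 2 degraded=occurs → at least one input occurs → occurs.
Reaction-wheel cluster 2 inoperative [OR]: Reserve rate sensor lost=occurs, Backup chain lost=occurs, Thruster branch inoperative=occurs → at least one input occurs → occurs.
Spacecraft attitude control lost [AND]: Control loop unavailable=occurs, Momentum path lost=occurs, Reaction-wheel cluster 2 inoperative=occurs → all inputs occur → occurs.

Yes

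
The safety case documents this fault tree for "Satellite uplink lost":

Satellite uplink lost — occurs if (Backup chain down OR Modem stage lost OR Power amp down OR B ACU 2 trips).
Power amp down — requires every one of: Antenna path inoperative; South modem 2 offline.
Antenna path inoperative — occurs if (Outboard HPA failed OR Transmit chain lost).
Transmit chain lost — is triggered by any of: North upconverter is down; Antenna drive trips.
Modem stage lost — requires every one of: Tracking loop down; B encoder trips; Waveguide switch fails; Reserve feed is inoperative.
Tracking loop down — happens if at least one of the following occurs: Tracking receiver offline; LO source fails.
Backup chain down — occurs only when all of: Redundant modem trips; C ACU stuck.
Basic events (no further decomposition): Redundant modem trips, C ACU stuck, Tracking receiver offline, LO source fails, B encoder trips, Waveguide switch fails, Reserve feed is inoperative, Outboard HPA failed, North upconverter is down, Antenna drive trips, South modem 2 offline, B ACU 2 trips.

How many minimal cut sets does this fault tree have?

7

Backup chain down [AND]: one cut set from each child combined → 1 × 1 = 1 cut set(s).
Tracking loop down [OR]: union of children's cut sets → 2 cut set(s).
Modem stage lost [AND]: one cut set from each child combined → 2 × 1 × 1 × 1 = 2 cut set(s).
Transmit chain lost [OR]: union of children's cut sets → 2 cut set(s).
Antenna path inoperative [OR]: union of children's cut sets → 3 cut set(s).
Power amp down [AND]: one cut set from each child combined → 3 × 1 = 3 cut set(s).
Satellite uplink lost [OR]: union of children's cut sets → 7 cut set(s).
Minimal cut sets: {C ACU stuck, Redundant modem trips}; {B encoder trips, Reserve feed is inoperative, Tracking receiver offline, Waveguide switch fails}; {B encoder trips, LO source fails, Reserve feed is inoperative, Waveguide switch fails}; {Outboard HPA failed, South modem 2 offline}; {North upconverter is down, South modem 2 offline}; {Antenna drive trips, South modem 2 offline}; {B ACU 2 trips}.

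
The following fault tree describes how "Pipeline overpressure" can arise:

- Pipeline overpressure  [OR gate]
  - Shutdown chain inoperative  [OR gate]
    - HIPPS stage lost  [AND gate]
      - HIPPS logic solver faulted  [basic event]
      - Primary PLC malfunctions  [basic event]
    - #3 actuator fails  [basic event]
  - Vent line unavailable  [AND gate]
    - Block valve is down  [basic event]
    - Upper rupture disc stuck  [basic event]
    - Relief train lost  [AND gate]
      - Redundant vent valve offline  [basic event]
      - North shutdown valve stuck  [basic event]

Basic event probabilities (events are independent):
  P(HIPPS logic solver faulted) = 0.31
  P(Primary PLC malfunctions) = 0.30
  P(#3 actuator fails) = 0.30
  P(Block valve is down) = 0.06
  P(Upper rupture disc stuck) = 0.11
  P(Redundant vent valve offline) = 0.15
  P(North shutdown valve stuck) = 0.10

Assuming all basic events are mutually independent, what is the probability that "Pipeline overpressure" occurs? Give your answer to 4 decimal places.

P(HIPPS stage lost) [AND] = 0.31 × 0.30 = 0.093000
P(Shutdown chain inoperative) [OR] = 1 − (1−0.093000) × (1−0.30) = 0.365100
P(Relief train lost) [AND] = 0.15 × 0.10 = 0.015000
P(Vent line unavailable) [AND] = 0.06 × 0.11 × 0.015000 = 0.000099
P(Pipeline overpressure) [OR] = 1 − (1−0.365100) × (1−0.000099) = 0.365163
Rounded to 4 decimal places: P(Pipeline overpressure) ≈ 0.3652.

0.3652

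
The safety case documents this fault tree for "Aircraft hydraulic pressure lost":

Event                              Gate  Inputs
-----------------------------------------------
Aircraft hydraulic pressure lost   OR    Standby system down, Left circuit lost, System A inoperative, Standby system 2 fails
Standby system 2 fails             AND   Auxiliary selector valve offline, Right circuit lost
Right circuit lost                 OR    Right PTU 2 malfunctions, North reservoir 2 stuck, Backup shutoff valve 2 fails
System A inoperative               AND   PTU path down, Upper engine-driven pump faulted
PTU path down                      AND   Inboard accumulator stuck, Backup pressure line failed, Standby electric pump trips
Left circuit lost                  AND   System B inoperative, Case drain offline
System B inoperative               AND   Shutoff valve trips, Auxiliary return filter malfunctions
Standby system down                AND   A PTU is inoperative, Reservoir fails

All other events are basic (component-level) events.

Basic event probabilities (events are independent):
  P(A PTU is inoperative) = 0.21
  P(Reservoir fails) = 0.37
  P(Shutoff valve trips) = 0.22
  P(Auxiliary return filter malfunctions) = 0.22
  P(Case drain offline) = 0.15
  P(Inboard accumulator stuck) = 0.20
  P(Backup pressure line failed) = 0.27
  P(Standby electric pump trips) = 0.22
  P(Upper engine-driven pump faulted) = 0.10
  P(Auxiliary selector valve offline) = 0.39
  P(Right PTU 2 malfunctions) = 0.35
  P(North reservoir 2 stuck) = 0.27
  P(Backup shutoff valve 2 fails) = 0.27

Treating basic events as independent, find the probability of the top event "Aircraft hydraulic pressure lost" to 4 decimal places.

0.3186

P(Standby system down) [AND] = 0.21 × 0.37 = 0.077700
P(System B inoperative) [AND] = 0.22 × 0.22 = 0.048400
P(Left circuit lost) [AND] = 0.048400 × 0.15 = 0.007260
P(PTU path down) [AND] = 0.20 × 0.27 × 0.22 = 0.011880
P(System A inoperative) [AND] = 0.011880 × 0.10 = 0.001188
P(Right circuit lost) [OR] = 1 − (1−0.35) × (1−0.27) × (1−0.27) = 0.653615
P(Standby system 2 fails) [AND] = 0.39 × 0.653615 = 0.254910
P(Aircraft hydraulic pressure lost) [OR] = 1 − (1−0.077700) × (1−0.007260) × (1−0.001188) × (1−0.254910) = 0.318603
Rounded to 4 decimal places: P(Aircraft hydraulic pressure lost) ≈ 0.3186.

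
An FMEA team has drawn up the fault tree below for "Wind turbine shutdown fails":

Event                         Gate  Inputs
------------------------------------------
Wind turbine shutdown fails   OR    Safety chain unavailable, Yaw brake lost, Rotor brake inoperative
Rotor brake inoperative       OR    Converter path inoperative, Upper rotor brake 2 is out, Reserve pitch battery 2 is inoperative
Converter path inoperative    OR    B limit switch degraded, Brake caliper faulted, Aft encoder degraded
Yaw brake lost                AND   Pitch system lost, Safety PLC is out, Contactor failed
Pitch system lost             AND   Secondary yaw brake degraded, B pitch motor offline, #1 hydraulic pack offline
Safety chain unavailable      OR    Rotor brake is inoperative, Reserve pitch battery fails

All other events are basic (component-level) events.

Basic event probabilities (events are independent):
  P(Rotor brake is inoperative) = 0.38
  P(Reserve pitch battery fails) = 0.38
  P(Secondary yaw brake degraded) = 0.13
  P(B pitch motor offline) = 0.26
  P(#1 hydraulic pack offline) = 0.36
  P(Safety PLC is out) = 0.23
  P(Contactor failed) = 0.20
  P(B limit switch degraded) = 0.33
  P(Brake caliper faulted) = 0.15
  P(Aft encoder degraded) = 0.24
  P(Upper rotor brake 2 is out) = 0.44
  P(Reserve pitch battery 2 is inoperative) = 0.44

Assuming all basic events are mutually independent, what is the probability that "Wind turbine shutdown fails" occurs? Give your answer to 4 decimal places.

P(Safety chain unavailable) [OR] = 1 − (1−0.38) × (1−0.38) = 0.615600
P(Pitch system lost) [AND] = 0.13 × 0.26 × 0.36 = 0.012168
P(Yaw brake lost) [AND] = 0.012168 × 0.23 × 0.20 = 0.000560
P(Converter path inoperative) [OR] = 1 − (1−0.33) × (1−0.15) × (1−0.24) = 0.567180
P(Rotor brake inoperative) [OR] = 1 − (1−0.567180) × (1−0.44) × (1−0.44) = 0.864268
P(Wind turbine shutdown fails) [OR] = 1 − (1−0.615600) × (1−0.000560) × (1−0.864268) = 0.947854
Rounded to 4 decimal places: P(Wind turbine shutdown fails) ≈ 0.9479.

0.9479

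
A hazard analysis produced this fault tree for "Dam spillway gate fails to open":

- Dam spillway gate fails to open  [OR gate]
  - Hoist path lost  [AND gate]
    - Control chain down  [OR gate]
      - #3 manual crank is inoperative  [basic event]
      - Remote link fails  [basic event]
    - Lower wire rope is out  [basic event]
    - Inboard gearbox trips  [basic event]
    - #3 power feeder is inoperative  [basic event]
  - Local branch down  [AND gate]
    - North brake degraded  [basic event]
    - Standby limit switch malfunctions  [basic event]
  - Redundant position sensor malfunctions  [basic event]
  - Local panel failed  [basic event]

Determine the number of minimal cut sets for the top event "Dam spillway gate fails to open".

Control chain down [OR]: union of children's cut sets → 2 cut set(s).
Hoist path lost [AND]: one cut set from each child combined → 2 × 1 × 1 × 1 = 2 cut set(s).
Local branch down [AND]: one cut set from each child combined → 1 × 1 = 1 cut set(s).
Dam spillway gate fails to open [OR]: union of children's cut sets → 5 cut set(s).
Minimal cut sets: {#3 manual crank is inoperative, #3 power feeder is inoperative, Inboard gearbox trips, Lower wire rope is out}; {#3 power feeder is inoperative, Inboard gearbox trips, Lower wire rope is out, Remote link fails}; {North brake degraded, Standby limit switch malfunctions}; {Redundant position sensor malfunctions}; {Local panel failed}.

5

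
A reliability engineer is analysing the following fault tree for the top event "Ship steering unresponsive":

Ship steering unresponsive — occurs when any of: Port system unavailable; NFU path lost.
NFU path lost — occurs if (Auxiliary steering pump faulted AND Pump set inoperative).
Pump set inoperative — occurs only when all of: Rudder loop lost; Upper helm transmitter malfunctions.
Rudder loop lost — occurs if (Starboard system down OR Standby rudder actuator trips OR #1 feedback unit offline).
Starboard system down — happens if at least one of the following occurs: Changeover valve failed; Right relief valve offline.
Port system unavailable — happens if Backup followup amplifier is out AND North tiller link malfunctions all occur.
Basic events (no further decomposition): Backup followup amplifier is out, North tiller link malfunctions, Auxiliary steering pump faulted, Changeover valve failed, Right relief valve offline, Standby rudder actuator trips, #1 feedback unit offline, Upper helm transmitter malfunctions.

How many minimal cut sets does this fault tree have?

Port system unavailable [AND]: one cut set from each child combined → 1 × 1 = 1 cut set(s).
Starboard system down [OR]: union of children's cut sets → 2 cut set(s).
Rudder loop lost [OR]: union of children's cut sets → 4 cut set(s).
Pump set inoperative [AND]: one cut set from each child combined → 4 × 1 = 4 cut set(s).
NFU path lost [AND]: one cut set from each child combined → 1 × 4 = 4 cut set(s).
Ship steering unresponsive [OR]: union of children's cut sets → 5 cut set(s).
Minimal cut sets: {Backup followup amplifier is out, North tiller link malfunctions}; {Auxiliary steering pump faulted, Changeover valve failed, Upper helm transmitter malfunctions}; {Auxiliary steering pump faulted, Right relief valve offline, Upper helm transmitter malfunctions}; {Auxiliary steering pump faulted, Standby rudder actuator trips, Upper helm transmitter malfunctions}; {#1 feedback unit offline, Auxiliary steering pump faulted, Upper helm transmitter malfunctions}.

5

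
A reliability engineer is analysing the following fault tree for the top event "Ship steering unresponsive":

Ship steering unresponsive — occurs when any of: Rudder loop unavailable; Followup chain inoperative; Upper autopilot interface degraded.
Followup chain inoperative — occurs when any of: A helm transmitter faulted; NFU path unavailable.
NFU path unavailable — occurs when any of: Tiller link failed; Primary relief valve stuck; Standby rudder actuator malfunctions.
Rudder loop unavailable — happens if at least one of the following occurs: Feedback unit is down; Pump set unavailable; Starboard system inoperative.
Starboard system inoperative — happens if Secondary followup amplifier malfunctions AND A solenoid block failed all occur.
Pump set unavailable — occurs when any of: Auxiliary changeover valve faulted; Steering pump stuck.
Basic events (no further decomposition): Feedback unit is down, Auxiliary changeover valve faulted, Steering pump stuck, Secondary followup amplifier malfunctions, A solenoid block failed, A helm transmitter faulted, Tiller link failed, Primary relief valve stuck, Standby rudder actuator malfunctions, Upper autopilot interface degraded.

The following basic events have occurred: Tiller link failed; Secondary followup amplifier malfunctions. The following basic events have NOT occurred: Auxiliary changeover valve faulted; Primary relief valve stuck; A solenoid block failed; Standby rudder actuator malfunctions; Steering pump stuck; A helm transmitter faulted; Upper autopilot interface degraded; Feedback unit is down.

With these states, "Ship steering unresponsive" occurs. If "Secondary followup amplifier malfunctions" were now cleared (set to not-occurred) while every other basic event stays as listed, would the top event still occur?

Yes

Counterfactual: set "Secondary followup amplifier malfunctions" to not occurred.
Pump set unavailable [OR]: Auxiliary changeover valve faulted=not, Steering pump stuck=not → no input occurs → does not occur.
Starboard system inoperative [AND]: Secondary followup amplifier malfunctions=not, A solenoid block failed=not → not all inputs occur → does not occur.
Rudder loop unavailable [OR]: Feedback unit is down=not, Pump set unavailable=not, Starboard system inoperative=not → no input occurs → does not occur.
NFU path unavailable [OR]: Tiller link failed=occurs, Primary relief valve stuck=not, Standby rudder actuator malfunctions=not → at least one input occurs → occurs.
Followup chain inoperative [OR]: A helm transmitter faulted=not, NFU path unavailable=occurs → at least one input occurs → occurs.
Ship steering unresponsive [OR]: Rudder loop unavailable=not, Followup chain inoperative=occurs, Upper autopilot interface degraded=not → at least one input occurs → occurs.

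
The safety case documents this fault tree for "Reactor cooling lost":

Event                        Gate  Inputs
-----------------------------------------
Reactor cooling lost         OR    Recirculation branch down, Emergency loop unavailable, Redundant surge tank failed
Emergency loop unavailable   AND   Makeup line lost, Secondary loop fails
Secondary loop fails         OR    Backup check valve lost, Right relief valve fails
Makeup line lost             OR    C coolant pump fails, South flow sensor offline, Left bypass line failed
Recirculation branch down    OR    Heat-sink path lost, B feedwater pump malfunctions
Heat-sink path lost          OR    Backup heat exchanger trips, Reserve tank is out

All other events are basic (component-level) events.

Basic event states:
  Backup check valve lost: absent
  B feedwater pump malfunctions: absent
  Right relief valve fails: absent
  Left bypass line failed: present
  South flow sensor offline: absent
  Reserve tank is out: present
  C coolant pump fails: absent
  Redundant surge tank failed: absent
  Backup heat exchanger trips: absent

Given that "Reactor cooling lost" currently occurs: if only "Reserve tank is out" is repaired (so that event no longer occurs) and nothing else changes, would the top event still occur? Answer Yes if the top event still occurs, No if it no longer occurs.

Counterfactual: set "Reserve tank is out" to not occurred.
Heat-sink path lost [OR]: Backup heat exchanger trips=not, Reserve tank is out=not → no input occurs → does not occur.
Recirculation branch down [OR]: Heat-sink path lost=not, B feedwater pump malfunctions=not → no input occurs → does not occur.
Makeup line lost [OR]: C coolant pump fails=not, South flow sensor offline=not, Left bypass line failed=occurs → at least one input occurs → occurs.
Secondary loop fails [OR]: Backup check valve lost=not, Right relief valve fails=not → no input occurs → does not occur.
Emergency loop unavailable [AND]: Makeup line lost=occurs, Secondary loop fails=not → not all inputs occur → does not occur.
Reactor cooling lost [OR]: Recirculation branch down=not, Emergency loop unavailable=not, Redundant surge tank failed=not → no input occurs → does not occur.

No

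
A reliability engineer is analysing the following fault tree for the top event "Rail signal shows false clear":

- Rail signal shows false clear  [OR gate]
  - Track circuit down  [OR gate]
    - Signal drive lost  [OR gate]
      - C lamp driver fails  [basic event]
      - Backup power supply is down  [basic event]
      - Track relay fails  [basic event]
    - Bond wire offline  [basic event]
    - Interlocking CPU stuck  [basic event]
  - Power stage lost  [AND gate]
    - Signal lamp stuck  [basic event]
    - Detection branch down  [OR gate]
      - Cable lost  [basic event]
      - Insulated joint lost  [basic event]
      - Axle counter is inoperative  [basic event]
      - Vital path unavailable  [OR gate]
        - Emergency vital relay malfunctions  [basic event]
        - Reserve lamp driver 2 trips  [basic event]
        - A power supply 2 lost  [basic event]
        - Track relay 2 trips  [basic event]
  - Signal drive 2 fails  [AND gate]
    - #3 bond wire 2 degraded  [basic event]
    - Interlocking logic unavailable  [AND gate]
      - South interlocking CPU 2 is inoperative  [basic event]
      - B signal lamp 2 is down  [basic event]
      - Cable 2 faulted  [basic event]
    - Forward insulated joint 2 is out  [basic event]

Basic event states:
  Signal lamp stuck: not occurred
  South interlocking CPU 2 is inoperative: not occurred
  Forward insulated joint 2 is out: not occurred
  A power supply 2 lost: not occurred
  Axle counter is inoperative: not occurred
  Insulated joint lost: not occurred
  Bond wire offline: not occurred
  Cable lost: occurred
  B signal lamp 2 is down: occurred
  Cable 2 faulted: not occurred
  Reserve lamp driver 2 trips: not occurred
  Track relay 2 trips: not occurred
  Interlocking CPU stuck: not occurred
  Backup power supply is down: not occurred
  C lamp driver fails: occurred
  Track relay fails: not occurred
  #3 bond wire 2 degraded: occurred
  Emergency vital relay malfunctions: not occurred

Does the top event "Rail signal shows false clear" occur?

Yes

Signal drive lost [OR]: C lamp driver fails=occurs, Backup power supply is down=not, Track relay fails=not → at least one input occurs → occurs.
Track circuit down [OR]: Signal drive lost=occurs, Bond wire offline=not, Interlocking CPU stuck=not → at least one input occurs → occurs.
Vital path unavailable [OR]: Emergency vital relay malfunctions=not, Reserve lamp driver 2 trips=not, A power supply 2 lost=not, Track relay 2 trips=not → no input occurs → does not occur.
Detection branch down [OR]: Cable lost=occurs, Insulated joint lost=not, Axle counter is inoperative=not, Vital path unavailable=not → at least one input occurs → occurs.
Power stage lost [AND]: Signal lamp stuck=not, Detection branch down=occurs → not all inputs occur → does not occur.
Interlocking logic unavailable [AND]: South interlocking CPU 2 is inoperative=not, B signal lamp 2 is down=occurs, Cable 2 faulted=not → not all inputs occur → does not occur.
Signal drive 2 fails [AND]: #3 bond wire 2 degraded=occurs, Interlocking logic unavailable=not, Forward insulated joint 2 is out=not → not all inputs occur → does not occur.
Rail signal shows false clear [OR]: Track circuit down=occurs, Power stage lost=not, Signal drive 2 fails=not → at least one input occurs → occurs.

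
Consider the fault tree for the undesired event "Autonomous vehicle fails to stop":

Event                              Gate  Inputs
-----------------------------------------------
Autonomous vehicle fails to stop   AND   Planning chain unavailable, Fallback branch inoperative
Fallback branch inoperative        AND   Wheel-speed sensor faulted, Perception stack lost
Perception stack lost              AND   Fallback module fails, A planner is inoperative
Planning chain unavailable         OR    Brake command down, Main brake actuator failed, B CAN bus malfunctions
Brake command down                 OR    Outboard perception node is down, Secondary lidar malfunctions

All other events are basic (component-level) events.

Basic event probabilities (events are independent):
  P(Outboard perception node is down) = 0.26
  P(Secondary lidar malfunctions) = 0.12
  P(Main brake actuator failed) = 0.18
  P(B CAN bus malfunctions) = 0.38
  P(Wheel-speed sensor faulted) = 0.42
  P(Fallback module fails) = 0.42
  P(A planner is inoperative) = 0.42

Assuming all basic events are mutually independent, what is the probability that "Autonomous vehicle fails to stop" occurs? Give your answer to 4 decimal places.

0.0496

P(Brake command down) [OR] = 1 − (1−0.26) × (1−0.12) = 0.348800
P(Planning chain unavailable) [OR] = 1 − (1−0.348800) × (1−0.18) × (1−0.38) = 0.668930
P(Perception stack lost) [AND] = 0.42 × 0.42 = 0.176400
P(Fallback branch inoperative) [AND] = 0.42 × 0.176400 = 0.074088
P(Autonomous vehicle fails to stop) [AND] = 0.668930 × 0.074088 = 0.049560
Rounded to 4 decimal places: P(Autonomous vehicle fails to stop) ≈ 0.0496.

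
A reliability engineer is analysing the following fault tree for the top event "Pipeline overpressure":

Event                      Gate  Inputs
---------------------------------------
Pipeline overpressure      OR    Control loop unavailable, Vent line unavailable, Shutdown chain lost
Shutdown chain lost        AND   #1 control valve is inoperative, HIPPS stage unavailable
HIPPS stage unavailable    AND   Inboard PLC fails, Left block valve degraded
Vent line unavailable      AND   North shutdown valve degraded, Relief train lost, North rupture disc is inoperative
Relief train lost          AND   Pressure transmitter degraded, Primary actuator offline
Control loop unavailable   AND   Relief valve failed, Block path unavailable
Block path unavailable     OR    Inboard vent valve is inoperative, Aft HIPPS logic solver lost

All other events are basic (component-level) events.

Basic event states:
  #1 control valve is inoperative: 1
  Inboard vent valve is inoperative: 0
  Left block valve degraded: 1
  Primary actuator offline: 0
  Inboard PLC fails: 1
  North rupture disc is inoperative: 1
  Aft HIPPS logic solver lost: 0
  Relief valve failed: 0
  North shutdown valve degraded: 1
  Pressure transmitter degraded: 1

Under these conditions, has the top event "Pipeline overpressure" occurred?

Block path unavailable [OR]: Inboard vent valve is inoperative=not, Aft HIPPS logic solver lost=not → no input occurs → does not occur.
Control loop unavailable [AND]: Relief valve failed=not, Block path unavailable=not → not all inputs occur → does not occur.
Relief train lost [AND]: Pressure transmitter degraded=occurs, Primary actuator offline=not → not all inputs occur → does not occur.
Vent line unavailable [AND]: North shutdown valve degraded=occurs, Relief train lost=not, North rupture disc is inoperative=occurs → not all inputs occur → does not occur.
HIPPS stage unavailable [AND]: Inboard PLC fails=occurs, Left block valve degraded=occurs → all inputs occur → occurs.
Shutdown chain lost [AND]: #1 control valve is inoperative=occurs, HIPPS stage unavailable=occurs → all inputs occur → occurs.
Pipeline overpressure [OR]: Control loop unavailable=not, Vent line unavailable=not, Shutdown chain lost=occurs → at least one input occurs → occurs.

Yes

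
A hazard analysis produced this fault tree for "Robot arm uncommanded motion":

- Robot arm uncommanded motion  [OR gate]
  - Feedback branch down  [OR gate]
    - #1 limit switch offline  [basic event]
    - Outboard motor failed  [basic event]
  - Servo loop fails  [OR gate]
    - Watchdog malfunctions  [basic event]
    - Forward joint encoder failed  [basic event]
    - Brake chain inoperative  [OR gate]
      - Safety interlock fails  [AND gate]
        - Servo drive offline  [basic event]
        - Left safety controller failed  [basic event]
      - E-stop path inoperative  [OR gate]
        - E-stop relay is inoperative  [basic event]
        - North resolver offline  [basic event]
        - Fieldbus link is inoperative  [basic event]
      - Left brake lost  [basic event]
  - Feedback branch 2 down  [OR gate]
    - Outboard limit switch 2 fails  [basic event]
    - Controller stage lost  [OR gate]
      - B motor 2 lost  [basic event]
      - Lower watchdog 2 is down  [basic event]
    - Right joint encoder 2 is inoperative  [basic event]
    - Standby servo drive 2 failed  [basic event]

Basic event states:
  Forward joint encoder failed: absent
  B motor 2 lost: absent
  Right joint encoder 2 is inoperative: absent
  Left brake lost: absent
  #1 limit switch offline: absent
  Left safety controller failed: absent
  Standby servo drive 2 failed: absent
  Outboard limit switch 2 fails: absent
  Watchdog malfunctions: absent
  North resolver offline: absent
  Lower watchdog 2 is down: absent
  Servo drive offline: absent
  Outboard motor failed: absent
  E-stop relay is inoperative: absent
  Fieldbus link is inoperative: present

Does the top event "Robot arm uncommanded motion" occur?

Feedback branch down [OR]: #1 limit switch offline=not, Outboard motor failed=not → no input occurs → does not occur.
Safety interlock fails [AND]: Servo drive offline=not, Left safety controller failed=not → not all inputs occur → does not occur.
E-stop path inoperative [OR]: E-stop relay is inoperative=not, North resolver offline=not, Fieldbus link is inoperative=occurs → at least one input occurs → occurs.
Brake chain inoperative [OR]: Safety interlock fails=not, E-stop path inoperative=occurs, Left brake lost=not → at least one input occurs → occurs.
Servo loop fails [OR]: Watchdog malfunctions=not, Forward joint encoder failed=not, Brake chain inoperative=occurs → at least one input occurs → occurs.
Controller stage lost [OR]: B motor 2 lost=not, Lower watchdog 2 is down=not → no input occurs → does not occur.
Feedback branch 2 down [OR]: Outboard limit switch 2 fails=not, Controller stage lost=not, Right joint encoder 2 is inoperative=not, Standby servo drive 2 failed=not → no input occurs → does not occur.
Robot arm uncommanded motion [OR]: Feedback branch down=not, Servo loop fails=occurs, Feedback branch 2 down=not → at least one input occurs → occurs.

Yes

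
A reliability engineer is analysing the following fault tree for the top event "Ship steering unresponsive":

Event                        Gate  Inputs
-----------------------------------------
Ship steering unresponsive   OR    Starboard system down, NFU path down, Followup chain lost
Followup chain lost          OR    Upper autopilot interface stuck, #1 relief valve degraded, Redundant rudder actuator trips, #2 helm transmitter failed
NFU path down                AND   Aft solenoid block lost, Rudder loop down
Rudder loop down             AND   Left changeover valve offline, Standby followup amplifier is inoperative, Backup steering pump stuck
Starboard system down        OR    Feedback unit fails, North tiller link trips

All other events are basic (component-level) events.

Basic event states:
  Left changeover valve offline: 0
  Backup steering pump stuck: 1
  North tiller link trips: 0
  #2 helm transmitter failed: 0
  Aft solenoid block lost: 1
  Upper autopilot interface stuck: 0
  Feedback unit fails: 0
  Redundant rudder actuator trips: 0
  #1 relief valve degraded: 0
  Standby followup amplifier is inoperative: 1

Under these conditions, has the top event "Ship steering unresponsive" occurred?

Starboard system down [OR]: Feedback unit fails=not, North tiller link trips=not → no input occurs → does not occur.
Rudder loop down [AND]: Left changeover valve offline=not, Standby followup amplifier is inoperative=occurs, Backup steering pump stuck=occurs → not all inputs occur → does not occur.
NFU path down [AND]: Aft solenoid block lost=occurs, Rudder loop down=not → not all inputs occur → does not occur.
Followup chain lost [OR]: Upper autopilot interface stuck=not, #1 relief valve degraded=not, Redundant rudder actuator trips=not, #2 helm transmitter failed=not → no input occurs → does not occur.
Ship steering unresponsive [OR]: Starboard system down=not, NFU path down=not, Followup chain lost=not → no input occurs → does not occur.

No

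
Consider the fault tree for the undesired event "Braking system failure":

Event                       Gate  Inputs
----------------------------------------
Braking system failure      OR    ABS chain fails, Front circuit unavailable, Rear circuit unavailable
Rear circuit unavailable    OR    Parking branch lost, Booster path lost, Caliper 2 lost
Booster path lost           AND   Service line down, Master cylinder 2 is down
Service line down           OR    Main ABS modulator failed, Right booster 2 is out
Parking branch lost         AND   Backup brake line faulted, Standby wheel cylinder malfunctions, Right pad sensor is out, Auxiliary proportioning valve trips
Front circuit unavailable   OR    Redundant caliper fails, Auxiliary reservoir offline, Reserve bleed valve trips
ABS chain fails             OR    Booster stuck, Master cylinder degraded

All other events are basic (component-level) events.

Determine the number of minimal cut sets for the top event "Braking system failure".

9

ABS chain fails [OR]: union of children's cut sets → 2 cut set(s).
Front circuit unavailable [OR]: union of children's cut sets → 3 cut set(s).
Parking branch lost [AND]: one cut set from each child combined → 1 × 1 × 1 × 1 = 1 cut set(s).
Service line down [OR]: union of children's cut sets → 2 cut set(s).
Booster path lost [AND]: one cut set from each child combined → 2 × 1 = 2 cut set(s).
Rear circuit unavailable [OR]: union of children's cut sets → 4 cut set(s).
Braking system failure [OR]: union of children's cut sets → 9 cut set(s).
Minimal cut sets: {Booster stuck}; {Master cylinder degraded}; {Redundant caliper fails}; {Auxiliary reservoir offline}; {Reserve bleed valve trips}; {Auxiliary proportioning valve trips, Backup brake line faulted, Right pad sensor is out, Standby wheel cylinder malfunctions}; {Main ABS modulator failed, Master cylinder 2 is down}; {Master cylinder 2 is down, Right booster 2 is out}; {Caliper 2 lost}.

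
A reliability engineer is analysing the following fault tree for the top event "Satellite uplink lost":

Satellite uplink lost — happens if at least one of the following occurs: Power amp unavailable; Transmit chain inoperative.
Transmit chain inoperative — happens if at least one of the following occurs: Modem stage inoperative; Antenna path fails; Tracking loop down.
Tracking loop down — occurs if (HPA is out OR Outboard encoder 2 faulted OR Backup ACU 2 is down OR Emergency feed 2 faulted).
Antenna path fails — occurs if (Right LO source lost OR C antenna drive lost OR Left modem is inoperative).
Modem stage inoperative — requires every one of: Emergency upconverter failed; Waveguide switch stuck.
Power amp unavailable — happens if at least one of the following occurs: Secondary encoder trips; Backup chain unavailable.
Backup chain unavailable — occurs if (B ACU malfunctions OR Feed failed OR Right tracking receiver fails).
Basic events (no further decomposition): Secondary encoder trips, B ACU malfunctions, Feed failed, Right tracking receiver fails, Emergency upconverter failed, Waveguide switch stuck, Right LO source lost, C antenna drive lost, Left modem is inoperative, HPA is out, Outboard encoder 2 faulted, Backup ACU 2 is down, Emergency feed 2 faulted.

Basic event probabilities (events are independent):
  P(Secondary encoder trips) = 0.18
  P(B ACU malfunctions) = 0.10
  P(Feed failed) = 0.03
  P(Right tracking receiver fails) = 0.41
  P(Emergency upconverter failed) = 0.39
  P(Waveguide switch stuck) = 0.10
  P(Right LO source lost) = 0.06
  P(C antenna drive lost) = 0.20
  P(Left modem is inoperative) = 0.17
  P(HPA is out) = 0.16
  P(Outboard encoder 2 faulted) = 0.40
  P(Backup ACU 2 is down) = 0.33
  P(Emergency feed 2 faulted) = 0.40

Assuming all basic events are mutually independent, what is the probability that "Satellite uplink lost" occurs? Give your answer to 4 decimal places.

0.9487

P(Backup chain unavailable) [OR] = 1 − (1−0.10) × (1−0.03) × (1−0.41) = 0.484930
P(Power amp unavailable) [OR] = 1 − (1−0.18) × (1−0.484930) = 0.577643
P(Modem stage inoperative) [AND] = 0.39 × 0.10 = 0.039000
P(Antenna path fails) [OR] = 1 − (1−0.06) × (1−0.20) × (1−0.17) = 0.375840
P(Tracking loop down) [OR] = 1 − (1−0.16) × (1−0.40) × (1−0.33) × (1−0.40) = 0.797392
P(Transmit chain inoperative) [OR] = 1 − (1−0.039000) × (1−0.375840) × (1−0.797392) = 0.878472
P(Satellite uplink lost) [OR] = 1 − (1−0.577643) × (1−0.878472) = 0.948672
Rounded to 4 decimal places: P(Satellite uplink lost) ≈ 0.9487.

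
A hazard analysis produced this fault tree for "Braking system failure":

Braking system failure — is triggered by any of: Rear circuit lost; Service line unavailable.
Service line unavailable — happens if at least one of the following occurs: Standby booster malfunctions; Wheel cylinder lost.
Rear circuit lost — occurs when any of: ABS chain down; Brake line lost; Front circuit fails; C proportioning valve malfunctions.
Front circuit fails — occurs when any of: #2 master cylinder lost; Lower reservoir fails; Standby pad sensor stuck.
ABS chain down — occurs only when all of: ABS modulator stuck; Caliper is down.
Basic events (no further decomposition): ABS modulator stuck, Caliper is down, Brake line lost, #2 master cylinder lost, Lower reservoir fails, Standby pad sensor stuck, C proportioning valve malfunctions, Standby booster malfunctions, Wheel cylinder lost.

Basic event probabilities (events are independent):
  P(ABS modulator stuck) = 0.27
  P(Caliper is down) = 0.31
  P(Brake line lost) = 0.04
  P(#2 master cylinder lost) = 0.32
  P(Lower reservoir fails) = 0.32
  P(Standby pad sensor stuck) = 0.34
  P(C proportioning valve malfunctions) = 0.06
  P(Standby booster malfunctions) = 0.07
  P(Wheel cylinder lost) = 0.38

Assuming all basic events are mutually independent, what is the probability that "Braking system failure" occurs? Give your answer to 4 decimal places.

0.8545

P(ABS chain down) [AND] = 0.27 × 0.31 = 0.083700
P(Front circuit fails) [OR] = 1 − (1−0.32) × (1−0.32) × (1−0.34) = 0.694816
P(Rear circuit lost) [OR] = 1 − (1−0.083700) × (1−0.04) × (1−0.694816) × (1−0.06) = 0.747653
P(Service line unavailable) [OR] = 1 − (1−0.07) × (1−0.38) = 0.423400
P(Braking system failure) [OR] = 1 − (1−0.747653) × (1−0.423400) = 0.854497
Rounded to 4 decimal places: P(Braking system failure) ≈ 0.8545.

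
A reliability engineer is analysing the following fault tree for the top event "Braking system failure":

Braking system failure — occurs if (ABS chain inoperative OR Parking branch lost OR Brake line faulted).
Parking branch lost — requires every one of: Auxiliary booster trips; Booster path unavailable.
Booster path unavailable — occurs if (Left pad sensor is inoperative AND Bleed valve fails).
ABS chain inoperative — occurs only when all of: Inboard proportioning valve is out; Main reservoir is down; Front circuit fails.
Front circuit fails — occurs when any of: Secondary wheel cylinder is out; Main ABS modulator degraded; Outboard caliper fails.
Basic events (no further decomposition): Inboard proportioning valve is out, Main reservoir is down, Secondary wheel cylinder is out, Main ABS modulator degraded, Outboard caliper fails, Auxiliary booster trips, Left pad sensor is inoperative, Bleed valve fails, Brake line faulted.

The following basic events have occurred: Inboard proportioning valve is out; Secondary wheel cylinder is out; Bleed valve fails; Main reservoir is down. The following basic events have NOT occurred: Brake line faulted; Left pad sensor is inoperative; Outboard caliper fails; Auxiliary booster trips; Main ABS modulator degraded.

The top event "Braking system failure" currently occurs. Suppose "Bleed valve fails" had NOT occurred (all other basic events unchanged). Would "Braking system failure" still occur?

Yes

Counterfactual: set "Bleed valve fails" to not occurred.
Front circuit fails [OR]: Secondary wheel cylinder is out=occurs, Main ABS modulator degraded=not, Outboard caliper fails=not → at least one input occurs → occurs.
ABS chain inoperative [AND]: Inboard proportioning valve is out=occurs, Main reservoir is down=occurs, Front circuit fails=occurs → all inputs occur → occurs.
Booster path unavailable [AND]: Left pad sensor is inoperative=not, Bleed valve fails=not → not all inputs occur → does not occur.
Parking branch lost [AND]: Auxiliary booster trips=not, Booster path unavailable=not → not all inputs occur → does not occur.
Braking system failure [OR]: ABS chain inoperative=occurs, Parking branch lost=not, Brake line faulted=not → at least one input occurs → occurs.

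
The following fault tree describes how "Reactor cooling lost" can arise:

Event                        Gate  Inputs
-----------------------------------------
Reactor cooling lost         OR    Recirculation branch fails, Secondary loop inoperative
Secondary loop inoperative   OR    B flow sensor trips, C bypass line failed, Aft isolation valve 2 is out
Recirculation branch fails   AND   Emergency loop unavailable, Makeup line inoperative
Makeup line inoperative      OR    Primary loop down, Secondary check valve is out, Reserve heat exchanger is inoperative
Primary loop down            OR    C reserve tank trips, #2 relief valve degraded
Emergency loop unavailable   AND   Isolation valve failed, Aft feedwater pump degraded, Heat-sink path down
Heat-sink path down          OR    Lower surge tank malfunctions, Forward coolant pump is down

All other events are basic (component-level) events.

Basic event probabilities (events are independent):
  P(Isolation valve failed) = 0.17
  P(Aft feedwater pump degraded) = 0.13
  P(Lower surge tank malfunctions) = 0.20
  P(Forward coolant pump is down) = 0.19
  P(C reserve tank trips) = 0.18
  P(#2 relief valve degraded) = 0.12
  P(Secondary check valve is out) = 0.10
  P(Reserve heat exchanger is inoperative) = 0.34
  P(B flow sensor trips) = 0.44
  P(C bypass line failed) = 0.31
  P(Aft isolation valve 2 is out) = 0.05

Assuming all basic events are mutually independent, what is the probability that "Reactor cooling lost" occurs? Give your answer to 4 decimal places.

P(Heat-sink path down) [OR] = 1 − (1−0.20) × (1−0.19) = 0.352000
P(Emergency loop unavailable) [AND] = 0.17 × 0.13 × 0.352000 = 0.007779
P(Primary loop down) [OR] = 1 − (1−0.18) × (1−0.12) = 0.278400
P(Makeup line inoperative) [OR] = 1 − (1−0.278400) × (1−0.10) × (1−0.34) = 0.571370
P(Recirculation branch fails) [AND] = 0.007779 × 0.571370 = 0.004445
P(Secondary loop inoperative) [OR] = 1 − (1−0.44) × (1−0.31) × (1−0.05) = 0.632920
P(Reactor cooling lost) [OR] = 1 − (1−0.004445) × (1−0.632920) = 0.634552
Rounded to 4 decimal places: P(Reactor cooling lost) ≈ 0.6346.

0.6346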